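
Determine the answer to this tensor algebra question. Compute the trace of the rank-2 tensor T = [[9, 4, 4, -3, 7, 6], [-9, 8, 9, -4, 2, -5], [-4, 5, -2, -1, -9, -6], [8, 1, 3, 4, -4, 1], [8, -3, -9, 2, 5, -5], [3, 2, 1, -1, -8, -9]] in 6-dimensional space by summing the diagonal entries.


The contraction (trace) of a rank-2 tensor is the sum of its diagonal elements.
Diagonal entries: A[1,1] = 9, A[2,2] = 8, A[3,3] = -2, A[4,4] = 4, A[5,5] = 5, A[6,6] = -9
Tr(A) = 9 + 8 + -2 + 4 + 5 + -9 = 15

15


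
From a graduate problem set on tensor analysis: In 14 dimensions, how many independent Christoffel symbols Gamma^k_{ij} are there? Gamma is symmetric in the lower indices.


Christoffel symbols Gamma^k_{ij} are symmetric in i,j, so there are d * d(d+1)/2 independent symbols.
d = 14
d(d+1)/2 = 14 * 15 / 2 = 105
Total = 14 * 105 = 1470

1470


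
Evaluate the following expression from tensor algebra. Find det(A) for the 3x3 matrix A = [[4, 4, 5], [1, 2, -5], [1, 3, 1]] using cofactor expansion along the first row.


Expanding along the first row, det(A) = a11*M_11 - a12*M_12 + a13*M_13, where M_1j is the (1,j) minor.
Minor M_11 = 2*1 - -5*3 = 17
Minor M_12 = 1*1 - -5*1 = 6
Minor M_13 = 1*3 - 2*1 = 1
det = 4*(17) - 4*(6) + 5*(1)
    = 68 - 24 + 5
    = 49

49


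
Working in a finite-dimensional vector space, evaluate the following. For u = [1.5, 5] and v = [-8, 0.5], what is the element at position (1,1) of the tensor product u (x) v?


The outer product entry T_{ij} = u_i * v_j.
We need i=1, j=1.
u_1 = 1.5, v_1 = -8
T_{1,1} = 1.5 * -8 = -12

-12


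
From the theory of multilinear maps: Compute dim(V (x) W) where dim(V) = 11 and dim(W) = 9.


The dimension of a tensor product is the product of dimensions.
dim(V) = 11, dim(W) = 9
dim(V (x) W) = 11 * 9 = 99

99


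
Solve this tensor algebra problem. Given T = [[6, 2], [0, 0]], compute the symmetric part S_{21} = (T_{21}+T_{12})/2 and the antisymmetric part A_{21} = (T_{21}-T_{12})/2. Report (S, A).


T_{21} = 0
T_{12} = 2
S_{21} = (0 + 2)/2 = 2/2 = 1
A_{21} = (0 - 2)/2 = -2/2 = -1
Check: S + A = 1 + -1 = 0 = T_{21}.

(1, -1)


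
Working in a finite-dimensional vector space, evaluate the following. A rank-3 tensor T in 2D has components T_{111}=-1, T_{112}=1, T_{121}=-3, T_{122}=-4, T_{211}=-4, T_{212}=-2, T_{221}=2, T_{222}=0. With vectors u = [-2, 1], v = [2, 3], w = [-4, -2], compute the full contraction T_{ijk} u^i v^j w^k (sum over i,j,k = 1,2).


S = sum over i,j,k of T_{ijk} u_i v_j w_k. Expanding all 8 terms:
T_{111}*u_1*v_1*w_1 = -1*-2*2*-4 = -16  (running total: -16)
T_{112}*u_1*v_1*w_2 = 1*-2*2*-2 = 8  (running total: -8)
T_{121}*u_1*v_2*w_1 = -3*-2*3*-4 = -72  (running total: -80)
T_{122}*u_1*v_2*w_2 = -4*-2*3*-2 = -48  (running total: -128)
T_{211}*u_2*v_1*w_1 = -4*1*2*-4 = 32  (running total: -96)
T_{212}*u_2*v_1*w_2 = -2*1*2*-2 = 8  (running total: -88)
T_{221}*u_2*v_2*w_1 = 2*1*3*-4 = -24  (running total: -112)
T_{222}*u_2*v_2*w_2 = 0*1*3*-2 = 0  (running total: -112)
S = -112

-112


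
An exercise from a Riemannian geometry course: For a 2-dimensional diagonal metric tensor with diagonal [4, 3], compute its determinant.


For a diagonal metric, the determinant is the product of diagonal entries.
Diagonal entries: 4, 3
det(g) = 4 * 3 = 12

12


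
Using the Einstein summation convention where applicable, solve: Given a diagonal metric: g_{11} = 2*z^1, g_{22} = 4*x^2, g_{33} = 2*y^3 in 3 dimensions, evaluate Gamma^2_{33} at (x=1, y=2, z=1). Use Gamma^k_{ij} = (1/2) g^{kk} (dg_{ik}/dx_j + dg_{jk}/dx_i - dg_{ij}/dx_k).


For a diagonal metric, Gamma^k_{ij} = (1/2) g^{kk} (dg_{ik}/dx_j + dg_{jk}/dx_i - dg_{ij}/dx_k).
The metric is diagonal, so g_{ab} = 0 for a != b.
At the given point: g_{11} = 2, g_{22} = 4, g_{33} = 16
g^{22} = 1/4
dg_{32}/dx_3 = 0 (off-diagonal)
dg_{32}/dx_3 = 0 (off-diagonal)
dg_{33}/dx_2 = dg_{33}/dx_2 = 24
Numerator = 0 + 0 - 24 = -24
Gamma^2_{33} = -24 / (2 * 4) = -3

-3


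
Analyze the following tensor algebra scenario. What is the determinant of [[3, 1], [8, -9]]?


For a 2x2 matrix [[a, b], [c, d]], det = a*d - b*c.
a = 3, b = 1, c = 8, d = -9
a*d = 3 * -9 = -27
b*c = 1 * 8 = 8
det = -27 - 8 = -35

-35


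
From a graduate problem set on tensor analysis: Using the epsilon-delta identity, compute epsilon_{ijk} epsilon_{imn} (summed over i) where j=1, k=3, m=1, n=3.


Using the identity: epsilon_{ijk} epsilon_{imn} = delta_{jm} delta_{kn} - delta_{jn} delta_{km}.
delta_{11} = 1
delta_{33} = 1
delta_{13} = 0
delta_{31} = 0
Result = 1 * 1 - 0 * 0 = 1 - 0 = 1

1


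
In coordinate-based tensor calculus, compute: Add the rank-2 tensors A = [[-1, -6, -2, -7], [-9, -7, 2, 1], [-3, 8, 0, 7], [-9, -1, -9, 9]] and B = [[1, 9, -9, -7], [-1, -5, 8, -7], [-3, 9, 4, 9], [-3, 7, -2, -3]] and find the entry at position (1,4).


Tensor addition is component-wise: (A + B)_{ij} = A_{ij} + B_{ij}.
A_{14} = -7
B_{14} = -7
(A + B)_{14} = -7 + -7 = -14

-14


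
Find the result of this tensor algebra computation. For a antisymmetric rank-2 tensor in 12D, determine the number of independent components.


A antisymmetric rank-2 tensor in d dimensions has d(d-1)/2 independent components.
d = 12
d(d-1)/2 = 12 * 11 / 2 = 132 / 2 = 66

66


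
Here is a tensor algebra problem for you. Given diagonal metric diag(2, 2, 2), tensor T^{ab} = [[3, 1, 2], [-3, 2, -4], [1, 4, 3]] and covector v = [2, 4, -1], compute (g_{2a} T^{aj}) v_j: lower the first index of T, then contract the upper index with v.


Step 1: lower the first index. For a diagonal metric, g_{ia} T^{aj} = g_{ii} T^{ij} (no sum on i).
g_{22} = 2
S_2{}^1 = 2 * T^{21} = 2 * -3 = -6
S_2{}^2 = 2 * T^{22} = 2 * 2 = 4
S_2{}^3 = 2 * T^{23} = 2 * -4 = -8
Step 2: contract S_2{}^j with v_j.
S_2{}^1 * v_1 = -6 * 2 = -12
S_2{}^2 * v_2 = 4 * 4 = 16
S_2{}^3 * v_3 = -8 * -1 = 8
Result = -12 + 16 + 8 = 12

12


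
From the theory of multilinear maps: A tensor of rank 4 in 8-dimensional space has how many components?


The number of components of a rank-r tensor in d dimensions is d^r.
Here d = 8 and r = 4.
8^4 = 4096

4096


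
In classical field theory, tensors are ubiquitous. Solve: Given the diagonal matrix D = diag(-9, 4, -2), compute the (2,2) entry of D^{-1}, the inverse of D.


For a diagonal matrix, the inverse has entries (D^{-1})_{ii} = 1/d_{ii}.
The diagonal entries are: d_{11} = -9, d_{22} = 4, d_{33} = -2
We need (D^{-1})_{22} = 1/d_{22} = 1/4 = 1/4

1/4


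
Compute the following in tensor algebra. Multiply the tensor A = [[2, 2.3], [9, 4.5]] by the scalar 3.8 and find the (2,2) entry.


Scalar multiplication: (cA)_{ij} = c * A_{ij}.
c = 3.8
A_{22} = 4.5
(cA)_{22} = 3.8 * 4.5 = 17.1

17.1


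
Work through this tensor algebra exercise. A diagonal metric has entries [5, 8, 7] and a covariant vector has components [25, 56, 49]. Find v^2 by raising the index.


To raise an index with a diagonal metric: v^i = v_i / g_{ii}.
For index 2: v_2 = 56, g_{22} = 8
v^2 = 56 / 8 = 7

7


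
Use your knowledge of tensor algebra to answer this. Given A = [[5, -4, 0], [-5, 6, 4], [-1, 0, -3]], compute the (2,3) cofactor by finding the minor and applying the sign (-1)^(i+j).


To find cofactor C_{23}, delete row 2 and column 3.
The resulting 2x2 submatrix is: [[5, -4], [-1, 0]]
Minor M_{23} = 5*0 - -4*-1
  = 0 - 4 = -4
Sign = (-1)^(2+3) = (-1)^5 = -1
Cofactor C_{23} = -1 * -4 = 4

4


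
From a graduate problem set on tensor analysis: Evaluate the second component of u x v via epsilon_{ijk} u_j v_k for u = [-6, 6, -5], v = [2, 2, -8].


(u x v)_2 = sum_{j,k} epsilon_{2jk} u_j v_k. Only permutations of (1,2,3) contribute; the two non-zero terms are:
eps_{213} u_1 v_3 = -1 * -6 * -8 = -48
eps_{231} u_3 v_1 = 1 * -5 * 2 = -10
(u x v)_2 = -58

-58


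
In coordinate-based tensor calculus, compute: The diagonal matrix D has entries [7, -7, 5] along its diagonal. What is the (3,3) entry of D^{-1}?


For a diagonal matrix, the inverse has entries (D^{-1})_{ii} = 1/d_{ii}.
The diagonal entries are: d_{11} = 7, d_{22} = -7, d_{33} = 5
We need (D^{-1})_{33} = 1/d_{33} = 1/5 = 1/5

1/5


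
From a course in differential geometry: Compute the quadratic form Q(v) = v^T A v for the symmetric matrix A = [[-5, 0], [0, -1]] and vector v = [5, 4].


First compute Av:
(Av)_1 = -5*5 + 0*4 = -25
(Av)_2 = 0*5 + -1*4 = -4
Av = [-25, -4]
Then v^T (Av) = 5*-25 + 4*-4
= -125 + -16 = -141

-141


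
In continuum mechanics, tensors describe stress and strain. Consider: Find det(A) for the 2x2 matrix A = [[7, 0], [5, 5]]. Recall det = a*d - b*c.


For a 2x2 matrix [[a, b], [c, d]], det = a*d - b*c.
a = 7, b = 0, c = 5, d = 5
a*d = 7 * 5 = 35
b*c = 0 * 5 = 0
det = 35 - 0 = 35

35


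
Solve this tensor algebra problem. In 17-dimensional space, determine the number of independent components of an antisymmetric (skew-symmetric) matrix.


An antisymmetric rank-2 tensor satisfies A_{ij} = -A_{ji}, so diagonal entries are zero.
The independent components are the upper-triangular entries: C(n, 2) = n(n-1)/2.
n = 17
C(17, 2) = 17 * 16 / 2 = 272 / 2 = 136

136


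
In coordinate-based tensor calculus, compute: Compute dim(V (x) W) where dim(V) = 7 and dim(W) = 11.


The dimension of a tensor product is the product of dimensions.
dim(V) = 7, dim(W) = 11
dim(V (x) W) = 7 * 11 = 77

77


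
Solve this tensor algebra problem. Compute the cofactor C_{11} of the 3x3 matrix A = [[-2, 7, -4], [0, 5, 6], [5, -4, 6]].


To find cofactor C_{11}, delete row 1 and column 1.
The resulting 2x2 submatrix is: [[5, 6], [-4, 6]]
Minor M_{11} = 5*6 - 6*-4
  = 30 - -24 = 54
Sign = (-1)^(1+1) = (-1)^2 = 1
Cofactor C_{11} = 1 * 54 = 54

54


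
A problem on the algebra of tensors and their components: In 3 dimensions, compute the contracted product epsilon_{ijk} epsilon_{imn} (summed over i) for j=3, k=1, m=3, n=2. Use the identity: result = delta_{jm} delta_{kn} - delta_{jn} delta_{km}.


Using the identity: epsilon_{ijk} epsilon_{imn} = delta_{jm} delta_{kn} - delta_{jn} delta_{km}.
delta_{33} = 1
delta_{12} = 0
delta_{32} = 0
delta_{13} = 0
Result = 1 * 0 - 0 * 0 = 0 - 0 = 0

0


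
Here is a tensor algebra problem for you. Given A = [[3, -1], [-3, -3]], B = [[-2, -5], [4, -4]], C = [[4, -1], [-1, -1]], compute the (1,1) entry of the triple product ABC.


(ABC)_{11} = sum_m (AB)_{1m} C_{m1}. First compute row 1 of AB.
(AB)_{11} = 3*-2 + -1*4 = -10
(AB)_{12} = 3*-5 + -1*-4 = -11
Now contract with column 1 of C:
(AB)_{11} * C_{11} = -10 * 4 = -40
(AB)_{12} * C_{21} = -11 * -1 = 11
(ABC)_{11} = -40 + 11 = -29

-29


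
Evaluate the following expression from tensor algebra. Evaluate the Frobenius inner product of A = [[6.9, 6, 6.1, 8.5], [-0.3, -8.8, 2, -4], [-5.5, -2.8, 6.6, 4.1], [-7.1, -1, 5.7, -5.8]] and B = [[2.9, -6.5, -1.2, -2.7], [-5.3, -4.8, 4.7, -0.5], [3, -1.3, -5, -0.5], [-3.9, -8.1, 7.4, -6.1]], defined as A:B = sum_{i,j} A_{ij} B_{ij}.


A:B = sum over all i,j of A_{ij} * B_{ij}.
Row 1: 6.9*2.9=20.01, 6*-6.5=-39, 6.1*-1.2=-7.32, 8.5*-2.7=-22.95 => row sum = -49.26
Row 2: -0.3*-5.3=1.59, -8.8*-4.8=42.24, 2*4.7=9.4, -4*-0.5=2 => row sum = 55.23
Row 3: -5.5*3=-16.5, -2.8*-1.3=3.64, 6.6*-5=-33, 4.1*-0.5=-2.05 => row sum = -47.91
Row 4: -7.1*-3.9=27.69, -1*-8.1=8.1, 5.7*7.4=42.18, -5.8*-6.1=35.38 => row sum = 113.35
Total = -49.26 + 55.23 + -47.91 + 113.35 = 71.41

71.41


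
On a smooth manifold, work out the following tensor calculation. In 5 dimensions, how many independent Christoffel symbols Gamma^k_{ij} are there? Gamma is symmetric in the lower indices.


Christoffel symbols Gamma^k_{ij} are symmetric in i,j, so there are d * d(d+1)/2 independent symbols.
d = 5
d(d+1)/2 = 5 * 6 / 2 = 15
Total = 5 * 15 = 75

75


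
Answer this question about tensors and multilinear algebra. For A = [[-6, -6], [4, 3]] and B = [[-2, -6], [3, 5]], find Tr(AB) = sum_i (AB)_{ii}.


Tr(AB) = sum_i (AB)_{ii} where (AB)_{ii} = sum_k A_{ik} B_{ki}.
(AB)_{11} = -6*-2 + -6*3 = -6
(AB)_{22} = 4*-6 + 3*5 = -9
Tr(AB) = -6 + -9 = -15

-15


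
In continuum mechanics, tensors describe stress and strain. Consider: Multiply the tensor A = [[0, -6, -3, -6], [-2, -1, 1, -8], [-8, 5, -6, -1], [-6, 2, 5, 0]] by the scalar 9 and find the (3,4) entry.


Scalar multiplication: (cA)_{ij} = c * A_{ij}.
c = 9
A_{34} = -1
(cA)_{34} = 9 * -1 = -9

-9


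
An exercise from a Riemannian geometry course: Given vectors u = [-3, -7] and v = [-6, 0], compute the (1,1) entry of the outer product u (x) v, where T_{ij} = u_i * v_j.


The outer product entry T_{ij} = u_i * v_j.
We need i=1, j=1.
u_1 = -3, v_1 = -6
T_{1,1} = -3 * -6 = 18

18


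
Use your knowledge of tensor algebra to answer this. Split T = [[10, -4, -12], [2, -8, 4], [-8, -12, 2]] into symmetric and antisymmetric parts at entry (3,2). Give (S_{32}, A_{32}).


T_{32} = -12
T_{23} = 4
S_{32} = (-12 + 4)/2 = -8/2 = -4
A_{32} = (-12 - 4)/2 = -16/2 = -8
Check: S + A = -4 + -8 = -12 = T_{32}.

(-4, -8)


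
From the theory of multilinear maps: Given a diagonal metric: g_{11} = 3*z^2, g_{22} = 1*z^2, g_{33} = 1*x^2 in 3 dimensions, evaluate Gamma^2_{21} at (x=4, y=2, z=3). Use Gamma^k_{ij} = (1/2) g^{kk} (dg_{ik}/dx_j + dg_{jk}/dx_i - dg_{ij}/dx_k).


For a diagonal metric, Gamma^k_{ij} = (1/2) g^{kk} (dg_{ik}/dx_j + dg_{jk}/dx_i - dg_{ij}/dx_k).
The metric is diagonal, so g_{ab} = 0 for a != b.
At the given point: g_{11} = 27, g_{22} = 9, g_{33} = 16
g^{22} = 1/9
dg_{22}/dx_1 = dg_{22}/dx_1 = 0
dg_{12}/dx_2 = 0 (off-diagonal)
dg_{21}/dx_2 = 0 (off-diagonal)
Numerator = 0 + 0 - 0 = 0
Gamma^2_{21} = 0 / (2 * 9) = 0

0


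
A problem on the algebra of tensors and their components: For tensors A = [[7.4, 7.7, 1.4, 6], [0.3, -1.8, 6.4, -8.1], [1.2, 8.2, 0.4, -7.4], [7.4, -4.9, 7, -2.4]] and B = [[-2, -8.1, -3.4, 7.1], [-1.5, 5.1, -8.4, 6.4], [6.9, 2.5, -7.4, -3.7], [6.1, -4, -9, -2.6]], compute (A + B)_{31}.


Tensor addition is component-wise: (A + B)_{ij} = A_{ij} + B_{ij}.
A_{31} = 1.2
B_{31} = 6.9
(A + B)_{31} = 1.2 + 6.9 = 8.1

8.1


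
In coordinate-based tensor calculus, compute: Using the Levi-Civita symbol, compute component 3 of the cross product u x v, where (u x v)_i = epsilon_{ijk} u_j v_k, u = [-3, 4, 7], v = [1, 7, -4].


(u x v)_3 = sum_{j,k} epsilon_{3jk} u_j v_k. Only permutations of (1,2,3) contribute; the two non-zero terms are:
eps_{312} u_1 v_2 = 1 * -3 * 7 = -21
eps_{321} u_2 v_1 = -1 * 4 * 1 = -4
(u x v)_3 = -25

-25


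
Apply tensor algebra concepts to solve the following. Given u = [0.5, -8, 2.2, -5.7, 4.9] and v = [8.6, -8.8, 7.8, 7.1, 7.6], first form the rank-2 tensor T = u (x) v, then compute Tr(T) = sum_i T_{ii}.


The outer product gives T_{ij} = u_i v_j.
The trace (contraction) is Tr(T) = sum_i T_{ii} = sum_i u_i v_i.
Diagonal entries:
T_{11} = u_1 * v_1 = 0.5 * 8.6 = 4.3
T_{22} = u_2 * v_2 = -8 * -8.8 = 70.4
T_{33} = u_3 * v_3 = 2.2 * 7.8 = 17.16
T_{44} = u_4 * v_4 = -5.7 * 7.1 = -40.47
T_{55} = u_5 * v_5 = 4.9 * 7.6 = 37.24
Tr(T) = 4.3 + 70.4 + 17.16 + -40.47 + 37.24 = 88.63

88.63


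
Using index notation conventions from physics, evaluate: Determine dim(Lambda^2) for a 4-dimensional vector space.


The dimension of the space of p-forms on an n-dimensional space is C(n, p).
n = 4, p = 2
C(4, 2) = 4! / (2! * 2!) = 6

6


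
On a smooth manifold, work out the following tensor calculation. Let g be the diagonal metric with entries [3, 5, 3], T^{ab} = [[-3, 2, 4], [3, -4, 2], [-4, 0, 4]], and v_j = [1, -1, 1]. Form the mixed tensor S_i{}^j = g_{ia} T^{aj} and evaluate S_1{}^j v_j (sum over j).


Step 1: lower the first index. For a diagonal metric, g_{ia} T^{aj} = g_{ii} T^{ij} (no sum on i).
g_{11} = 3
S_1{}^1 = 3 * T^{11} = 3 * -3 = -9
S_1{}^2 = 3 * T^{12} = 3 * 2 = 6
S_1{}^3 = 3 * T^{13} = 3 * 4 = 12
Step 2: contract S_1{}^j with v_j.
S_1{}^1 * v_1 = -9 * 1 = -9
S_1{}^2 * v_2 = 6 * -1 = -6
S_1{}^3 * v_3 = 12 * 1 = 12
Result = -9 + -6 + 12 = -3

-3


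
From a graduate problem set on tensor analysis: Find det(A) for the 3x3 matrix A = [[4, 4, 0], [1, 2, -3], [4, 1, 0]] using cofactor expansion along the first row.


Expanding along the first row, det(A) = a11*M_11 - a12*M_12 + a13*M_13, where M_1j is the (1,j) minor.
Minor M_11 = 2*0 - -3*1 = 3
Minor M_12 = 1*0 - -3*4 = 12
Minor M_13 = 1*1 - 2*4 = -7
det = 4*(3) - 4*(12) + 0*(-7)
    = 12 - 48 + 0
    = -36

-36


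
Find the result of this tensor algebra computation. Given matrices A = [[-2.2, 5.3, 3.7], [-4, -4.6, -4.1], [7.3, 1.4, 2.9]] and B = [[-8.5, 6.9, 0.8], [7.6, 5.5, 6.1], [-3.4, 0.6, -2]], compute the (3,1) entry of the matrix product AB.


(AB)_{ij} = sum_k A_{ik} B_{kj}.
For i=3, j=1:
A_{31} * B_{11} = 7.3 * -8.5 = -62.05
A_{32} * B_{21} = 1.4 * 7.6 = 10.64
A_{33} * B_{31} = 2.9 * -3.4 = -9.86
Sum = -62.05 + 10.64 + -9.86 = -61.27

-61.27


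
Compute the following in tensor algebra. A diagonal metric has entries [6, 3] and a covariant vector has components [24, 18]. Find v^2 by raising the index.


To raise an index with a diagonal metric: v^i = v_i / g_{ii}.
For index 2: v_2 = 18, g_{22} = 3
v^2 = 18 / 3 = 6

6


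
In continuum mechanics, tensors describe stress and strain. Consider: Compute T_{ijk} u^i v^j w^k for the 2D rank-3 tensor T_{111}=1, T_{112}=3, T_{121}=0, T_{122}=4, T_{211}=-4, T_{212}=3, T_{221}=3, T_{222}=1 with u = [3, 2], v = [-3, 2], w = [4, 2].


S = sum over i,j,k of T_{ijk} u_i v_j w_k. Expanding all 8 terms:
T_{111}*u_1*v_1*w_1 = 1*3*-3*4 = -36  (running total: -36)
T_{112}*u_1*v_1*w_2 = 3*3*-3*2 = -54  (running total: -90)
T_{121}*u_1*v_2*w_1 = 0*3*2*4 = 0  (running total: -90)
T_{122}*u_1*v_2*w_2 = 4*3*2*2 = 48  (running total: -42)
T_{211}*u_2*v_1*w_1 = -4*2*-3*4 = 96  (running total: 54)
T_{212}*u_2*v_1*w_2 = 3*2*-3*2 = -36  (running total: 18)
T_{221}*u_2*v_2*w_1 = 3*2*2*4 = 48  (running total: 66)
T_{222}*u_2*v_2*w_2 = 1*2*2*2 = 8  (running total: 74)
S = 74

74


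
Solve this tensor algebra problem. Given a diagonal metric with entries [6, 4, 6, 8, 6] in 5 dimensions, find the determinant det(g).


For a diagonal metric, the determinant is the product of diagonal entries.
Diagonal entries: 6, 4, 6, 8, 6
det(g) = 6 * 4 * 6 * 8 * 6 = 6912

6912


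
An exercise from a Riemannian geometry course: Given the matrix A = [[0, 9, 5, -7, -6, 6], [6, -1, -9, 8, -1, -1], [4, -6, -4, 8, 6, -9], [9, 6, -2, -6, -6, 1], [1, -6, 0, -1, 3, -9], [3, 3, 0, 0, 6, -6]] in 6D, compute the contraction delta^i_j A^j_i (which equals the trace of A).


The contraction (trace) of a rank-2 tensor is the sum of its diagonal elements.
Diagonal entries: A[1,1] = 0, A[2,2] = -1, A[3,3] = -4, A[4,4] = -6, A[5,5] = 3, A[6,6] = -6
Tr(A) = 0 + -1 + -4 + -6 + 3 + -6 = -14

-14


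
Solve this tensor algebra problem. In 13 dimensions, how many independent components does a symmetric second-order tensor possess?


A symmetric rank-2 tensor in d dimensions has d(d+1)/2 independent components.
d = 13
d(d+1)/2 = 13 * 14 / 2 = 182 / 2 = 91

91


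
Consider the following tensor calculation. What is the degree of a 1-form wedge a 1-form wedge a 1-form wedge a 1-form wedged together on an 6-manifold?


The degree of a wedge product is the sum of the degrees of the individual forms.
Degrees: 1, 1, 1, 1
Total degree = 1 + 1 + 1 + 1 = 4

4


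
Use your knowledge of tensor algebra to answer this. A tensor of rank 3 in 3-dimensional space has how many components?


The number of components of a rank-r tensor in d dimensions is d^r.
Here d = 3 and r = 3.
3^3 = 27

27


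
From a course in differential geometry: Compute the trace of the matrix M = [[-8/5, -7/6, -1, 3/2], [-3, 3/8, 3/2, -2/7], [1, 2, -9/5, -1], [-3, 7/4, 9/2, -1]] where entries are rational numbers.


The trace is the sum of diagonal entries.
Diagonal: M[1,1] = -8/5, M[2,2] = 3/8, M[3,3] = -9/5, M[4,4] = -1
Tr(M) = -8/5 + 3/8 + -9/5 + -1
Computing step by step:
After adding M[1,1]: -8/5
After adding M[2,2]: -49/40
After adding M[3,3]: -121/40
After adding M[4,4]: -161/40
Tr(M) = -161/40

-161/40


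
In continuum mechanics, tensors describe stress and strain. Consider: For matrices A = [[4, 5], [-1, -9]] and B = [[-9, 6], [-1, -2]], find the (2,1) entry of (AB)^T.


(AB)^T_{ij} = (AB)_{ji} = sum_k A_{jk} B_{ki}.
For i=2, j=1 we need (AB)_{12}:
A_{11} * B_{12} = 4 * 6 = 24
A_{12} * B_{22} = 5 * -2 = -10
Sum = 24 + -10 = 14

14


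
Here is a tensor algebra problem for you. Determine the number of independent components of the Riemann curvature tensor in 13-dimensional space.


The Riemann tensor in d dimensions has d^2(d^2 - 1)/12 independent components.
d = 13, so d^2 = 169
d^2 - 1 = 168
d^2(d^2 - 1) = 169 * 168 = 28392
Divide by 12: 28392 / 12 = 2366

2366


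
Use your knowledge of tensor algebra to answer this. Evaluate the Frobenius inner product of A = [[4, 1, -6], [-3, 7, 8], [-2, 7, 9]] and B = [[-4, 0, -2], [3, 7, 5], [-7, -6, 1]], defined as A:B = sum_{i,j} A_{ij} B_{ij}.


A:B = sum over all i,j of A_{ij} * B_{ij}.
Row 1: 4*-4=-16, 1*0=0, -6*-2=12 => row sum = -4
Row 2: -3*3=-9, 7*7=49, 8*5=40 => row sum = 80
Row 3: -2*-7=14, 7*-6=-42, 9*1=9 => row sum = -19
Total = -4 + 80 + -19 = 57

57


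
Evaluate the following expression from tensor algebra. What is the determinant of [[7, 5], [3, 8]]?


For a 2x2 matrix [[a, b], [c, d]], det = a*d - b*c.
a = 7, b = 5, c = 3, d = 8
a*d = 7 * 8 = 56
b*c = 5 * 3 = 15
det = 56 - 15 = 41

41


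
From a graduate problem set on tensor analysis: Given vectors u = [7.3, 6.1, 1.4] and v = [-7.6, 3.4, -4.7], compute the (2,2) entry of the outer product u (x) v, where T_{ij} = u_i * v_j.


The outer product entry T_{ij} = u_i * v_j.
We need i=2, j=2.
u_2 = 6.1, v_2 = 3.4
T_{2,2} = 6.1 * 3.4 = 20.74

20.74


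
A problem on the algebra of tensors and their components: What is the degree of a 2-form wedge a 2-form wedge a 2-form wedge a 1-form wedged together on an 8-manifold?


The degree of a wedge product is the sum of the degrees of the individual forms.
Degrees: 2, 2, 2, 1
Total degree = 2 + 2 + 2 + 1 = 7

7


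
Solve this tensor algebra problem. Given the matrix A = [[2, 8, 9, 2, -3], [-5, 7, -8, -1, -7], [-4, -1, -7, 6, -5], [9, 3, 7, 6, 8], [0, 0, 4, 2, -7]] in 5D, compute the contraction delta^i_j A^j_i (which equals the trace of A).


The contraction (trace) of a rank-2 tensor is the sum of its diagonal elements.
Diagonal entries: A[1,1] = 2, A[2,2] = 7, A[3,3] = -7, A[4,4] = 6, A[5,5] = -7
Tr(A) = 2 + 7 + -7 + 6 + -7 = 1

1


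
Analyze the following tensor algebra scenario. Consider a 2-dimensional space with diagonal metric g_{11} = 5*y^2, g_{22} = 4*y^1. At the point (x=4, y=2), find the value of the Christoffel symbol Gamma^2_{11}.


For a diagonal metric, Gamma^k_{ij} = (1/2) g^{kk} (dg_{ik}/dx_j + dg_{jk}/dx_i - dg_{ij}/dx_k).
The metric is diagonal, so g_{ab} = 0 for a != b.
At the given point: g_{11} = 20, g_{22} = 8
g^{22} = 1/8
dg_{12}/dx_1 = 0 (off-diagonal)
dg_{12}/dx_1 = 0 (off-diagonal)
dg_{11}/dx_2 = dg_{11}/dx_2 = 20
Numerator = 0 + 0 - 20 = -20
Gamma^2_{11} = -20 / (2 * 8) = -5/4

-5/4


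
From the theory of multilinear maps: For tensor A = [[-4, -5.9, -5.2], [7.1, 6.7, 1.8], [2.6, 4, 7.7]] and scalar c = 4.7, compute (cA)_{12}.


Scalar multiplication: (cA)_{ij} = c * A_{ij}.
c = 4.7
A_{12} = -5.9
(cA)_{12} = 4.7 * -5.9 = -27.73

-27.73


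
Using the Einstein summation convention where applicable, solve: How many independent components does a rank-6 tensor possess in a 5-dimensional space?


The number of components of a rank-r tensor in d dimensions is d^r.
Here d = 5 and r = 6.
5^6 = 15625

15625


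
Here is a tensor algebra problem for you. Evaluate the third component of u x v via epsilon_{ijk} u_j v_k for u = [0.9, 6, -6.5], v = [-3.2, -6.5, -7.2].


(u x v)_3 = sum_{j,k} epsilon_{3jk} u_j v_k. Only permutations of (1,2,3) contribute; the two non-zero terms are:
eps_{312} u_1 v_2 = 1 * 0.9 * -6.5 = -5.85
eps_{321} u_2 v_1 = -1 * 6 * -3.2 = 19.2
(u x v)_3 = 13.35

13.35


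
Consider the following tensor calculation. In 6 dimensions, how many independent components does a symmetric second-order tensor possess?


A symmetric rank-2 tensor in d dimensions has d(d+1)/2 independent components.
d = 6
d(d+1)/2 = 6 * 7 / 2 = 42 / 2 = 21

21


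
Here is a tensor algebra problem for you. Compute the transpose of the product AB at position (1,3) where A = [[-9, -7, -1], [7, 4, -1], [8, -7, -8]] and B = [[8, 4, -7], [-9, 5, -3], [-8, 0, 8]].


(AB)^T_{ij} = (AB)_{ji} = sum_k A_{jk} B_{ki}.
For i=1, j=3 we need (AB)_{31}:
A_{31} * B_{11} = 8 * 8 = 64
A_{32} * B_{21} = -7 * -9 = 63
A_{33} * B_{31} = -8 * -8 = 64
Sum = 64 + 63 + 64 = 191

191


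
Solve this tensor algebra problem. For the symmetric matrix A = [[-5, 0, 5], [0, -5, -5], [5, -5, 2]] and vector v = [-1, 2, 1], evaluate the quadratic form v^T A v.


First compute Av:
(Av)_1 = -5*-1 + 0*2 + 5*1 = 10
(Av)_2 = 0*-1 + -5*2 + -5*1 = -15
(Av)_3 = 5*-1 + -5*2 + 2*1 = -13
Av = [10, -15, -13]
Then v^T (Av) = -1*10 + 2*-15 + 1*-13
= -10 + -30 + -13 = -53

-53


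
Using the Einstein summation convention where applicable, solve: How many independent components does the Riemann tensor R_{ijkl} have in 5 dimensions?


The Riemann tensor in d dimensions has d^2(d^2 - 1)/12 independent components.
d = 5, so d^2 = 25
d^2 - 1 = 24
d^2(d^2 - 1) = 25 * 24 = 600
Divide by 12: 600 / 12 = 50

50


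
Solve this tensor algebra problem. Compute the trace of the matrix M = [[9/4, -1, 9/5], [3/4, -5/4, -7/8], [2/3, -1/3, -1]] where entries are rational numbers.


The trace is the sum of diagonal entries.
Diagonal: M[1,1] = 9/4, M[2,2] = -5/4, M[3,3] = -1
Tr(M) = 9/4 + -5/4 + -1
Computing step by step:
After adding M[1,1]: 9/4
After adding M[2,2]: 1
After adding M[3,3]: 0
Tr(M) = 0

0


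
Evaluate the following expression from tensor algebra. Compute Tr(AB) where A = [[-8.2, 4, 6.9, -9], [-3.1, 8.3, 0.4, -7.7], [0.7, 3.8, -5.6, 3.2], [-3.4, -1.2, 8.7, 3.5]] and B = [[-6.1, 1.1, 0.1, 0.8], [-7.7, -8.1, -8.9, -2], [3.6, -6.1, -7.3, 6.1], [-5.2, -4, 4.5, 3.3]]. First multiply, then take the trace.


Tr(AB) = sum_i (AB)_{ii} where (AB)_{ii} = sum_k A_{ik} B_{ki}.
(AB)_{11} = -8.2*-6.1 + 4*-7.7 + 6.9*3.6 + -9*-5.2 = 90.86
(AB)_{22} = -3.1*1.1 + 8.3*-8.1 + 0.4*-6.1 + -7.7*-4 = -42.28
(AB)_{33} = 0.7*0.1 + 3.8*-8.9 + -5.6*-7.3 + 3.2*4.5 = 21.53
(AB)_{44} = -3.4*0.8 + -1.2*-2 + 8.7*6.1 + 3.5*3.3 = 64.3
Tr(AB) = 90.86 + -42.28 + 21.53 + 64.3 = 134.41

134.41


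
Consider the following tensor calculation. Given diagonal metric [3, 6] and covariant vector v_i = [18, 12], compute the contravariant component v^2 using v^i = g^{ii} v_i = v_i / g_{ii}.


To raise an index with a diagonal metric: v^i = v_i / g_{ii}.
For index 2: v_2 = 12, g_{22} = 6
v^2 = 12 / 6 = 2

2


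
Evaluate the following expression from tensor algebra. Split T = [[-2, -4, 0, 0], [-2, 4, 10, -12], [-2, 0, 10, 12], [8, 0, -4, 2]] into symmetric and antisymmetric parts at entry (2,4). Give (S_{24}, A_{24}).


T_{24} = -12
T_{42} = 0
S_{24} = (-12 + 0)/2 = -12/2 = -6
A_{24} = (-12 - 0)/2 = -12/2 = -6
Check: S + A = -6 + -6 = -12 = T_{24}.

(-6, -6)


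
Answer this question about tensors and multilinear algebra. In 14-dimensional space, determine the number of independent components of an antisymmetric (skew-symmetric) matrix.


An antisymmetric rank-2 tensor satisfies A_{ij} = -A_{ji}, so diagonal entries are zero.
The independent components are the upper-triangular entries: C(n, 2) = n(n-1)/2.
n = 14
C(14, 2) = 14 * 13 / 2 = 182 / 2 = 91

91


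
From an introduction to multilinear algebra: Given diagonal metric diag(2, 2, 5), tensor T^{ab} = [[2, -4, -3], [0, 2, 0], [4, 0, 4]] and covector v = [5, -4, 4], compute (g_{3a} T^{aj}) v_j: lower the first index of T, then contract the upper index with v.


Step 1: lower the first index. For a diagonal metric, g_{ia} T^{aj} = g_{ii} T^{ij} (no sum on i).
g_{33} = 5
S_3{}^1 = 5 * T^{31} = 5 * 4 = 20
S_3{}^2 = 5 * T^{32} = 5 * 0 = 0
S_3{}^3 = 5 * T^{33} = 5 * 4 = 20
Step 2: contract S_3{}^j with v_j.
S_3{}^1 * v_1 = 20 * 5 = 100
S_3{}^2 * v_2 = 0 * -4 = 0
S_3{}^3 * v_3 = 20 * 4 = 80
Result = 100 + 0 + 80 = 180

180


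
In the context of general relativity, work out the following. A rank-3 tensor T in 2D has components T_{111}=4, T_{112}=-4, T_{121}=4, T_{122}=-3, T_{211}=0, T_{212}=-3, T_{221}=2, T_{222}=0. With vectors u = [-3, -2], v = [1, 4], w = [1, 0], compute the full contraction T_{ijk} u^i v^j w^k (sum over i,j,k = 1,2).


S = sum over i,j,k of T_{ijk} u_i v_j w_k. Expanding all 8 terms:
T_{111}*u_1*v_1*w_1 = 4*-3*1*1 = -12  (running total: -12)
T_{112}*u_1*v_1*w_2 = -4*-3*1*0 = 0  (running total: -12)
T_{121}*u_1*v_2*w_1 = 4*-3*4*1 = -48  (running total: -60)
T_{122}*u_1*v_2*w_2 = -3*-3*4*0 = 0  (running total: -60)
T_{211}*u_2*v_1*w_1 = 0*-2*1*1 = 0  (running total: -60)
T_{212}*u_2*v_1*w_2 = -3*-2*1*0 = 0  (running total: -60)
T_{221}*u_2*v_2*w_1 = 2*-2*4*1 = -16  (running total: -76)
T_{222}*u_2*v_2*w_2 = 0*-2*4*0 = 0  (running total: -76)
S = -76

-76


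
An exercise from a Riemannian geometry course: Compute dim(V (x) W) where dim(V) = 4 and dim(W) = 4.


The dimension of a tensor product is the product of dimensions.
dim(V) = 4, dim(W) = 4
dim(V (x) W) = 4 * 4 = 16

16


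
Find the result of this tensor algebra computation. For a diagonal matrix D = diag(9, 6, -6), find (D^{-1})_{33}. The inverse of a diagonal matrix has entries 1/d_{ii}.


For a diagonal matrix, the inverse has entries (D^{-1})_{ii} = 1/d_{ii}.
The diagonal entries are: d_{11} = 9, d_{22} = 6, d_{33} = -6
We need (D^{-1})_{33} = 1/d_{33} = 1/-6 = -1/6

-1/6


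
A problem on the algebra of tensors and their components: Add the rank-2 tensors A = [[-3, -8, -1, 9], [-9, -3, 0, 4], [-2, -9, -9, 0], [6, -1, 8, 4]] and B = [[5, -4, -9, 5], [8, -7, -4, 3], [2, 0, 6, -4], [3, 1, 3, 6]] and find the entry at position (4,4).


Tensor addition is component-wise: (A + B)_{ij} = A_{ij} + B_{ij}.
A_{44} = 4
B_{44} = 6
(A + B)_{44} = 4 + 6 = 10

10


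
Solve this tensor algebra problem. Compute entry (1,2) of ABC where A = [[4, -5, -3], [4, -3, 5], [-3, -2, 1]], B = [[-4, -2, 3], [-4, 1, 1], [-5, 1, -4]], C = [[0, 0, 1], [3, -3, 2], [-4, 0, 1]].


(ABC)_{12} = sum_m (AB)_{1m} C_{m2}. First compute row 1 of AB.
(AB)_{11} = 4*-4 + -5*-4 + -3*-5 = 19
(AB)_{12} = 4*-2 + -5*1 + -3*1 = -16
(AB)_{13} = 4*3 + -5*1 + -3*-4 = 19
Now contract with column 2 of C:
(AB)_{11} * C_{12} = 19 * 0 = 0
(AB)_{12} * C_{22} = -16 * -3 = 48
(AB)_{13} * C_{32} = 19 * 0 = 0
(ABC)_{12} = 0 + 48 + 0 = 48

48


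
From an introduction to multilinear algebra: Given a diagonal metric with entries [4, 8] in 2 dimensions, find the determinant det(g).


For a diagonal metric, the determinant is the product of diagonal entries.
Diagonal entries: 4, 8
det(g) = 4 * 8 = 32

32


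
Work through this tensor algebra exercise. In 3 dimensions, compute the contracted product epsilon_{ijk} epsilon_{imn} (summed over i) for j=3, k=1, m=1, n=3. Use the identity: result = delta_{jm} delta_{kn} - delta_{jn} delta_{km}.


Using the identity: epsilon_{ijk} epsilon_{imn} = delta_{jm} delta_{kn} - delta_{jn} delta_{km}.
delta_{31} = 0
delta_{13} = 0
delta_{33} = 1
delta_{11} = 1
Result = 0 * 0 - 1 * 1 = 0 - 1 = -1

-1


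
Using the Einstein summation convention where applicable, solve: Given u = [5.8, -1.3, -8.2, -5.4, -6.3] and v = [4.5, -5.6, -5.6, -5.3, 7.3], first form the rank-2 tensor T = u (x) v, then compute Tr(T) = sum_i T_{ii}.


The outer product gives T_{ij} = u_i v_j.
The trace (contraction) is Tr(T) = sum_i T_{ii} = sum_i u_i v_i.
Diagonal entries:
T_{11} = u_1 * v_1 = 5.8 * 4.5 = 26.1
T_{22} = u_2 * v_2 = -1.3 * -5.6 = 7.28
T_{33} = u_3 * v_3 = -8.2 * -5.6 = 45.92
T_{44} = u_4 * v_4 = -5.4 * -5.3 = 28.62
T_{55} = u_5 * v_5 = -6.3 * 7.3 = -45.99
Tr(T) = 26.1 + 7.28 + 45.92 + 28.62 + -45.99 = 61.93

61.93


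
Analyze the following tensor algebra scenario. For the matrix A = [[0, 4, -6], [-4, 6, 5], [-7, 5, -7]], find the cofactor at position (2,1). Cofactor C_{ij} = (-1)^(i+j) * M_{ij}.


To find cofactor C_{21}, delete row 2 and column 1.
The resulting 2x2 submatrix is: [[4, -6], [5, -7]]
Minor M_{21} = 4*-7 - -6*5
  = -28 - -30 = 2
Sign = (-1)^(2+1) = (-1)^3 = -1
Cofactor C_{21} = -1 * 2 = -2

-2


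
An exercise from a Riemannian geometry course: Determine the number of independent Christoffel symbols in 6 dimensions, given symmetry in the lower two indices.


Christoffel symbols Gamma^k_{ij} are symmetric in i,j, so there are d * d(d+1)/2 independent symbols.
d = 6
d(d+1)/2 = 6 * 7 / 2 = 21
Total = 6 * 21 = 126

126


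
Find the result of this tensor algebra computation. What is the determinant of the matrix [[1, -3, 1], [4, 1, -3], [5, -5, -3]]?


Expanding along the first row, det(A) = a11*M_11 - a12*M_12 + a13*M_13, where M_1j is the (1,j) minor.
Minor M_11 = 1*-3 - -3*-5 = -18
Minor M_12 = 4*-3 - -3*5 = 3
Minor M_13 = 4*-5 - 1*5 = -25
det = 1*(-18) - -3*(3) + 1*(-25)
    = -18 - -9 + -25
    = -34

-34


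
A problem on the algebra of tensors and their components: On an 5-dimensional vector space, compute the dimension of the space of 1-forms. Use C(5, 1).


The dimension of the space of p-forms on an n-dimensional space is C(n, p).
n = 5, p = 1
C(5, 1) = 5! / (1! * 4!) = 5

5


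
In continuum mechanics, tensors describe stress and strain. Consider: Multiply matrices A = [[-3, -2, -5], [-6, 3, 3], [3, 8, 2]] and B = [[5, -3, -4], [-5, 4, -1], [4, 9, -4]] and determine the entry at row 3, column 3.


(AB)_{ij} = sum_k A_{ik} B_{kj}.
For i=3, j=3:
A_{31} * B_{13} = 3 * -4 = -12
A_{32} * B_{23} = 8 * -1 = -8
A_{33} * B_{33} = 2 * -4 = -8
Sum = -12 + -8 + -8 = -28

-28


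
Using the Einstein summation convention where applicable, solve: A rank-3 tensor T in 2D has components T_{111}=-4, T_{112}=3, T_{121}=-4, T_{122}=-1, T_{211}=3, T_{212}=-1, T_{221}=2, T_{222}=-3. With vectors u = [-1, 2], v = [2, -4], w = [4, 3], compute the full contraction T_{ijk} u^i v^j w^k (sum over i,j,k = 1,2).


S = sum over i,j,k of T_{ijk} u_i v_j w_k. Expanding all 8 terms:
T_{111}*u_1*v_1*w_1 = -4*-1*2*4 = 32  (running total: 32)
T_{112}*u_1*v_1*w_2 = 3*-1*2*3 = -18  (running total: 14)
T_{121}*u_1*v_2*w_1 = -4*-1*-4*4 = -64  (running total: -50)
T_{122}*u_1*v_2*w_2 = -1*-1*-4*3 = -12  (running total: -62)
T_{211}*u_2*v_1*w_1 = 3*2*2*4 = 48  (running total: -14)
T_{212}*u_2*v_1*w_2 = -1*2*2*3 = -12  (running total: -26)
T_{221}*u_2*v_2*w_1 = 2*2*-4*4 = -64  (running total: -90)
T_{222}*u_2*v_2*w_2 = -3*2*-4*3 = 72  (running total: -18)
S = -18

-18


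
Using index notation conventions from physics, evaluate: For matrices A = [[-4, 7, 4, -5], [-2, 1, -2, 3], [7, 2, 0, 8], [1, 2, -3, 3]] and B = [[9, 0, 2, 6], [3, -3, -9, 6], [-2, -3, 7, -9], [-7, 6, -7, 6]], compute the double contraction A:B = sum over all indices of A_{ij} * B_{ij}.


A:B = sum over all i,j of A_{ij} * B_{ij}.
Row 1: -4*9=-36, 7*0=0, 4*2=8, -5*6=-30 => row sum = -58
Row 2: -2*3=-6, 1*-3=-3, -2*-9=18, 3*6=18 => row sum = 27
Row 3: 7*-2=-14, 2*-3=-6, 0*7=0, 8*-9=-72 => row sum = -92
Row 4: 1*-7=-7, 2*6=12, -3*-7=21, 3*6=18 => row sum = 44
Total = -58 + 27 + -92 + 44 = -79

-79


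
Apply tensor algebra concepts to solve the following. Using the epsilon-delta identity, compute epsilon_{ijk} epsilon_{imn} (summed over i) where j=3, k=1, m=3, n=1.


Using the identity: epsilon_{ijk} epsilon_{imn} = delta_{jm} delta_{kn} - delta_{jn} delta_{km}.
delta_{33} = 1
delta_{11} = 1
delta_{31} = 0
delta_{13} = 0
Result = 1 * 1 - 0 * 0 = 1 - 0 = 1

1


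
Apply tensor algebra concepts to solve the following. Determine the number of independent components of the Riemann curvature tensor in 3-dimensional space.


The Riemann tensor in d dimensions has d^2(d^2 - 1)/12 independent components.
d = 3, so d^2 = 9
d^2 - 1 = 8
d^2(d^2 - 1) = 9 * 8 = 72
Divide by 12: 72 / 12 = 6

6


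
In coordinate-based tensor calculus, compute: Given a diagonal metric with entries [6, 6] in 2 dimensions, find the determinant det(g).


For a diagonal metric, the determinant is the product of diagonal entries.
Diagonal entries: 6, 6
det(g) = 6 * 6 = 36

36


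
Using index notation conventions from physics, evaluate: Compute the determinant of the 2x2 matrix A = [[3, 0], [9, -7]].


For a 2x2 matrix [[a, b], [c, d]], det = a*d - b*c.
a = 3, b = 0, c = 9, d = -7
a*d = 3 * -7 = -21
b*c = 0 * 9 = 0
det = -21 - 0 = -21

-21


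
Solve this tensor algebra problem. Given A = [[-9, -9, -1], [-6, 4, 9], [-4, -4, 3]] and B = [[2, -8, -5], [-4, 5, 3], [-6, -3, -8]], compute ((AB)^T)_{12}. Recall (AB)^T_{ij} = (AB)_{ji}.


(AB)^T_{ij} = (AB)_{ji} = sum_k A_{jk} B_{ki}.
For i=1, j=2 we need (AB)_{21}:
A_{21} * B_{11} = -6 * 2 = -12
A_{22} * B_{21} = 4 * -4 = -16
A_{23} * B_{31} = 9 * -6 = -54
Sum = -12 + -16 + -54 = -82

-82


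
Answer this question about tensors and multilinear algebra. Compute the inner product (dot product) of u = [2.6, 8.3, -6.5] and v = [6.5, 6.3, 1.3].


The inner product u . v = sum of u_i * v_i.
Term-by-term: 2.6 * 6.5, 8.3 * 6.3, -6.5 * 1.3
Products: 16.9, 52.29, -8.45
Sum = 16.9 + 52.29 + -8.45 = 60.74

60.74


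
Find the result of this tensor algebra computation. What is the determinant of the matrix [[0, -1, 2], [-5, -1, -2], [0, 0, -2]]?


Expanding along the first row, det(A) = a11*M_11 - a12*M_12 + a13*M_13, where M_1j is the (1,j) minor.
Minor M_11 = -1*-2 - -2*0 = 2
Minor M_12 = -5*-2 - -2*0 = 10
Minor M_13 = -5*0 - -1*0 = 0
det = 0*(2) - -1*(10) + 2*(0)
    = 0 - -10 + 0
    = 10

10


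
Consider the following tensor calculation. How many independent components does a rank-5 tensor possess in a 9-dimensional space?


The number of components of a rank-r tensor in d dimensions is d^r.
Here d = 9 and r = 5.
9^5 = 59049

59049


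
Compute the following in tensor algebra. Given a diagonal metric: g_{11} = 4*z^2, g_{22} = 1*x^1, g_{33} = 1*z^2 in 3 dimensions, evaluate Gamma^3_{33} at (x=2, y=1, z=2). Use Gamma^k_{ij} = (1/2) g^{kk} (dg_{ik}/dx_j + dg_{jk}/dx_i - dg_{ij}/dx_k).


For a diagonal metric, Gamma^k_{ij} = (1/2) g^{kk} (dg_{ik}/dx_j + dg_{jk}/dx_i - dg_{ij}/dx_k).
The metric is diagonal, so g_{ab} = 0 for a != b.
At the given point: g_{11} = 16, g_{22} = 2, g_{33} = 4
g^{33} = 1/4
dg_{33}/dx_3 = dg_{33}/dx_3 = 4
dg_{33}/dx_3 = dg_{33}/dx_3 = 4
dg_{33}/dx_3 = dg_{33}/dx_3 = 4
Numerator = 4 + 4 - 4 = 4
Gamma^3_{33} = 4 / (2 * 4) = 1/2

1/2


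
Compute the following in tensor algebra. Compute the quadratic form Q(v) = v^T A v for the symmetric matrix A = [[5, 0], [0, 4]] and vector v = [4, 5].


First compute Av:
(Av)_1 = 5*4 + 0*5 = 20
(Av)_2 = 0*4 + 4*5 = 20
Av = [20, 20]
Then v^T (Av) = 4*20 + 5*20
= 80 + 100 = 180

180


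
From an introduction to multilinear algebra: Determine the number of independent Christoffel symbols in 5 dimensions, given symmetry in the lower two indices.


Christoffel symbols Gamma^k_{ij} are symmetric in i,j, so there are d * d(d+1)/2 independent symbols.
d = 5
d(d+1)/2 = 5 * 6 / 2 = 15
Total = 5 * 15 = 75

75


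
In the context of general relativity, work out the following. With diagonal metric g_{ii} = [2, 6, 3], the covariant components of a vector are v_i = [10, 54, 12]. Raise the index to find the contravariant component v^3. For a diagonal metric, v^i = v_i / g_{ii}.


To raise an index with a diagonal metric: v^i = v_i / g_{ii}.
For index 3: v_3 = 12, g_{33} = 3
v^3 = 12 / 3 = 4

4


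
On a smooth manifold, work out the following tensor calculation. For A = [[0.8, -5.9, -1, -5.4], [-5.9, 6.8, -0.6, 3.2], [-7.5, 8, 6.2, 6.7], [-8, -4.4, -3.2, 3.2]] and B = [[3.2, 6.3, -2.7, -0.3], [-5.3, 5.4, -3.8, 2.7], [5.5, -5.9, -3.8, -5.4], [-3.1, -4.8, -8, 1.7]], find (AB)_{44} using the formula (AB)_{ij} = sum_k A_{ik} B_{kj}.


(AB)_{ij} = sum_k A_{ik} B_{kj}.
For i=4, j=4:
A_{41} * B_{14} = -8 * -0.3 = 2.4
A_{42} * B_{24} = -4.4 * 2.7 = -11.88
A_{43} * B_{34} = -3.2 * -5.4 = 17.28
A_{44} * B_{44} = 3.2 * 1.7 = 5.44
Sum = 2.4 + -11.88 + 17.28 + 5.44 = 13.24

13.24


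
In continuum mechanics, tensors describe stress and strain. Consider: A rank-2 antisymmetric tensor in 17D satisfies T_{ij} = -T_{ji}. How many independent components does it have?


An antisymmetric rank-2 tensor satisfies A_{ij} = -A_{ji}, so diagonal entries are zero.
The independent components are the upper-triangular entries: C(n, 2) = n(n-1)/2.
n = 17
C(17, 2) = 17 * 16 / 2 = 272 / 2 = 136

136
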